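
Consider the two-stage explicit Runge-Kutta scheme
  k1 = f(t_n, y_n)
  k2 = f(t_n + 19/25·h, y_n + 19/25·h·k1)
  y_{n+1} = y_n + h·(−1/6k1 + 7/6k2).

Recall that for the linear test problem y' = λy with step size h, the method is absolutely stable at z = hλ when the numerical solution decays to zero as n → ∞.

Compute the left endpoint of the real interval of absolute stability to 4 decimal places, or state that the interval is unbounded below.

left endpoint -1.1278.

On y'=λy, z=hλ:
  k1=λy_n ⇒ h·k1=z·y_n;  k2=λ(1+19/25z)y_n ⇒ h·k2=z(1+19/25z)y_n
  y_{n+1}/y_n = 1 − 1/6z + 7/6z(1+19/25z) = 1 + z + 133/150z²
  R(z) = 1 + z + 133/150z².

Find x<0 with |R(x)|<1.
x=-1.08: |R|=0.9542
R=1: x+133/150x²=0 ⇒ x=−150/133=-1.1278; min R=1−1/(4·133/150)=0.7180>−1
Confirm numerically:
  x=-1.083: |R|=0.95696 <1
  x=-0.779: |R|=0.75907 <1
  x=-0.721: |R|=0.73993 <1
  x=-0.577: |R|=0.71820 <1
  x=-1.712: |R|=1.88677 >1
  x=-1.410: |R|=1.35278 >1
Stable set (-1.1278, 0).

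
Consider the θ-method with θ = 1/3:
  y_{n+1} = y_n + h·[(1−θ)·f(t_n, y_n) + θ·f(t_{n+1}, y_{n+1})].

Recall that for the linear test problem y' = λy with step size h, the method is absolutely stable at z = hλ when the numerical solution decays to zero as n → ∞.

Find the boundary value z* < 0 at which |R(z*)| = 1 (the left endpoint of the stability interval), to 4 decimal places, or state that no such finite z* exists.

left endpoint -6.0000.

Set f=λy, z=hλ:
  y_{n+1} = y_n + z·[2/3·y_n + 1/3·y_{n+1}] ⇒ (1 − 1/3z)y_{n+1} = (1 + 2/3z)y_n
  so R(z) = (1 + 2/3z)/(1 − 1/3z).

Need |R(x)|<1, x<0.
x=-1.7: |R|=0.0851
R=−1: 1+2/3x = −1+1/3x ⇒ -1/3x=2 ⇒ x=2/(-1/3)=-6.0000
Confirm numerically:
  x=-5.302: |R|=0.91592 <1
  x=-3.560: |R|=0.62805 <1
  x=-2.854: |R|=0.46259 <1
  x=-6.484: |R|=1.05103 >1
  x=-6.390: |R|=1.04153 >1
Stable set (-6.0000, 0).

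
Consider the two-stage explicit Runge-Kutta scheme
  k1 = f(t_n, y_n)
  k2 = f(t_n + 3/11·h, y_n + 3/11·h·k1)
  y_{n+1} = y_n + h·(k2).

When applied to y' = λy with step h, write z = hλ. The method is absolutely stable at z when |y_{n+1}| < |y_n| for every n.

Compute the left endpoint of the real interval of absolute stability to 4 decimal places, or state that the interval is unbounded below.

left endpoint -3.6667.

With y'=λy (z=hλ):
  k1=λy_n ⇒ h·k1=z·y_n;  k2=λ(1+3/11z)y_n ⇒ h·k2=z(1+3/11z)y_n
  y_{n+1}/y_n = 1 + z(1+3/11z) = 1 + z + 3/11z²
  R(z) = 1 + z + 3/11z².

Solve |R(x)|<1 on ℝ⁻.
x=-0.55: |R|=0.5325
R=1: x+3/11x²=0 ⇒ x=−11/3=-3.6667; min R=1−1/(4·3/11)=0.0833>−1
Confirm numerically:
  x=-3.373: |R|=0.72985 <1
  x=-2.787: |R|=0.33137 <1
  x=-2.665: |R|=0.27197 <1
  x=-1.600: |R|=0.09818 <1
  x=-4.192: |R|=1.60060 >1
  x=-4.082: |R|=1.46238 >1
  x=-3.840: |R|=1.18153 >1
So |R|<1 on (-3.6667, 0).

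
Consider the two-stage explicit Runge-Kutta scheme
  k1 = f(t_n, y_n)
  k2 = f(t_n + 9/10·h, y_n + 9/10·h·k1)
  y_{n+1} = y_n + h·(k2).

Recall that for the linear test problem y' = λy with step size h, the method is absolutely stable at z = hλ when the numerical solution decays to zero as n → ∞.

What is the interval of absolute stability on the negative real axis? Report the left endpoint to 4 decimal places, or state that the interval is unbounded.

(-1.1111, 0).

Set f=λy, z=hλ:
  k1=λy_n ⇒ h·k1=z·y_n;  k2=λ(1+9/10z)y_n ⇒ h·k2=z(1+9/10z)y_n
  y_{n+1}/y_n = 1 + z(1+9/10z) = 1 + z + 9/10z²
  so R(z) = 1 + z + 9/10z².

Solve |R(x)|<1 on ℝ⁻.
x=-1.41: |R|=1.3793
R=1: x+9/10x²=0 ⇒ x=−10/9=-1.1111; min R=1−1/(4·9/10)=0.7222>−1
Confirm numerically:
  x=-1.037: |R|=0.93083 <1
  x=-0.993: |R|=0.89444 <1
  x=-0.845: |R|=0.79762 <1
  x=-0.573: |R|=0.72250 <1
  x=-1.624: |R|=1.74964 >1
  x=-1.612: |R|=1.72669 >1
So |R|<1 on (-1.1111, 0).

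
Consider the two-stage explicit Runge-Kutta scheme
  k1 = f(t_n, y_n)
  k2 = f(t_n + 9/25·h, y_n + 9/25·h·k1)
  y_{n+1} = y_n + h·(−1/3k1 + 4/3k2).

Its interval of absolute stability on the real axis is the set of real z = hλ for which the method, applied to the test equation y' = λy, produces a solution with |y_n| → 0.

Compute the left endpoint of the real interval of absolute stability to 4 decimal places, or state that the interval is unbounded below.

Set f=λy, z=hλ:
  k1=λy_n ⇒ h·k1=z·y_n;  k2=λ(1+9/25z)y_n ⇒ h·k2=z(1+9/25z)y_n
  y_{n+1}/y_n = 1 − 1/3z + 4/3z(1+9/25z) = 1 + z + 12/25z²
  R(z) = 1 + z + 12/25z².

Find x<0 with |R(x)|<1.
x=-1.64: |R|=0.6510
R=1: x+12/25x²=0 ⇒ x=−25/12=-2.0833; min R=1−1/(4·12/25)=0.4792>−1
Confirm numerically:
  x=-1.992: |R|=0.91267 <1
  x=-1.915: |R|=0.84527 <1
  x=-1.196: |R|=0.49060 <1
  x=-2.363: |R|=1.31721 >1
  x=-2.281: |R|=1.21642 >1
  x=-2.187: |R|=1.10883 >1
Interval (-2.0833, 0).

z* = -2.0833.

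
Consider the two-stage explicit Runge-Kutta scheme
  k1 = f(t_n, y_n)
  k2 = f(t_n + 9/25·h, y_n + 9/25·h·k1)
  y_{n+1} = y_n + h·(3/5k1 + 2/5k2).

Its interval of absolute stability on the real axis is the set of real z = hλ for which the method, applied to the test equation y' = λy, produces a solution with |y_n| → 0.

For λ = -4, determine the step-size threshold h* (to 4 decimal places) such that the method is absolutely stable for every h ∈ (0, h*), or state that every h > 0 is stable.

(-6.9444,0); λ=-4 ⇒ h* = (125/18)/4 = 1.7361.

With y'=λy (z=hλ):
  k1=λy_n ⇒ h·k1=z·y_n;  k2=λ(1+9/25z)y_n ⇒ h·k2=z(1+9/25z)y_n
  y_{n+1}/y_n = 1 + 3/5z + 2/5z(1+9/25z) = 1 + z + 18/125z²
  R(z) = 1 + z + 18/125z².

Need |R(x)|<1, x<0.
x=-0.32: |R|=0.6947
R=1: x+18/125x²=0 ⇒ x=−125/18=-6.9444; min R=1−1/(4·18/125)=-0.7361>−1
Confirm numerically:
  x=-6.518: |R|=0.59974 <1
  x=-4.601: |R|=0.55264 <1
  x=-3.021: |R|=0.70679 <1
  x=-7.392: |R|=1.47640 >1
  x=-7.248: |R|=1.31682 >1
  x=-7.072: |R|=1.12990 >1
So |R|<1 on (-6.9444, 0).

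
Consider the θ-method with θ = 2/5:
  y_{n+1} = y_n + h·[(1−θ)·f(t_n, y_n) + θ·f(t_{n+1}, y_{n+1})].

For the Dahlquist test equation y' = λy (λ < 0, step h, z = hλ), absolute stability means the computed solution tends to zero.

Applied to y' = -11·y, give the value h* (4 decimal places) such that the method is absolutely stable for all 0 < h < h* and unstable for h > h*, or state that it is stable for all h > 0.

(-10.0000,0); λ=-11 ⇒ h* = (10)/11 = 0.9091.

Test eqn y'=λy, z=hλ:
  y_{n+1} = y_n + z·[3/5·y_n + 2/5·y_{n+1}] ⇒ (1 − 2/5z)y_{n+1} = (1 + 3/5z)y_n
  ⇒ R(z) = (1 + 3/5z)/(1 − 2/5z).

Solve |R(x)|<1 on ℝ⁻.
x=-1.77: |R|=0.0363
R=−1: 1+3/5x = −1+2/5x ⇒ -1/5x=2 ⇒ x=2/(-1/5)=-10.0000
Confirm numerically:
  x=-9.217: |R|=0.96659 <1
  x=-6.774: |R|=0.82607 <1
  x=-6.254: |R|=0.78604 <1
  x=-10.501: |R|=1.01927 >1
  x=-10.370: |R|=1.01437 >1
  x=-10.236: |R|=1.00927 >1
Stable set (-10.0000, 0).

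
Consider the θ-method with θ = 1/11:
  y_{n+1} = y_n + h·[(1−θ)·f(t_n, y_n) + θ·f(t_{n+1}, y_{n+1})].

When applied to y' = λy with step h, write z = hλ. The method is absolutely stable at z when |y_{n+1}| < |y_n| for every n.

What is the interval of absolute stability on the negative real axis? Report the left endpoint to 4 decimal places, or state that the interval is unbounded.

z∈(-2.4444,0).

Test eqn y'=λy, z=hλ:
  y_{n+1} = y_n + z·[10/11·y_n + 1/11·y_{n+1}] ⇒ (1 − 1/11z)y_{n+1} = (1 + 10/11z)y_n
  ⇒ R(z) = (1 + 10/11z)/(1 − 1/11z).

Boundary: |R(x)|=1, x<0.
x=-1.53: |R|=0.3432
R=−1: 1+10/11x = −1+1/11x ⇒ -9/11x=2 ⇒ x=2/(-9/11)=-2.4444
Confirm numerically:
  x=-2.276: |R|=0.88581 <1
  x=-2.175: |R|=0.81594 <1
  x=-1.426: |R|=0.26235 <1
  x=-1.129: |R|=0.02391 <1
  x=-2.843: |R|=1.25912 >1
  x=-2.710: |R|=1.17433 >1
So |R|<1 on (-2.4444, 0).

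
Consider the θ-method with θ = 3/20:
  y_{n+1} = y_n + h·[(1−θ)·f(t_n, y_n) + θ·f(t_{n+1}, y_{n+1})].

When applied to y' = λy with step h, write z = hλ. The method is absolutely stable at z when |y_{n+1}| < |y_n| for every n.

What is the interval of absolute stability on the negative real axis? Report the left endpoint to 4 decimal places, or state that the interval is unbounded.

Set f=λy, z=hλ:
  y_{n+1} = y_n + z·[17/20·y_n + 3/20·y_{n+1}] ⇒ (1 − 3/20z)y_{n+1} = (1 + 17/20z)y_n
  R(z) = (1 + 17/20z)/(1 − 3/20z).

Boundary: |R(x)|=1, x<0.
x=-0.96: |R|=0.1608
R=−1: 1+17/20x = −1+3/20x ⇒ -7/10x=2 ⇒ x=2/(-7/10)=-2.8571
Confirm numerically:
  x=-2.315: |R|=0.71832 <1
  x=-1.901: |R|=0.47920 <1
  x=-1.846: |R|=0.44569 <1
  x=-3.018: |R|=1.07751 >1
  x=-3.008: |R|=1.07277 >1
So |R|<1 on (-2.8571, 0).

(-2.8571, 0).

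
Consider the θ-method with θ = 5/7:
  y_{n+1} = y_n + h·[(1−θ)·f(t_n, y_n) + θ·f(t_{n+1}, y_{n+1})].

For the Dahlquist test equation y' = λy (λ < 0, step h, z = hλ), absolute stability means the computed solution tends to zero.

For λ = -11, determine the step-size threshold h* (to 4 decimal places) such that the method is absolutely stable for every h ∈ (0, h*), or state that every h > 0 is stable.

(−∞, 0) — no finite endpoint. Any h>0 works for λ=-11.

With y'=λy (z=hλ):
  y_{n+1} = y_n + z·[2/7·y_n + 5/7·y_{n+1}] ⇒ (1 − 5/7z)y_{n+1} = (1 + 2/7z)y_n
  R(z) = (1 + 2/7z)/(1 − 5/7z).

Solve |R(x)|<1 on ℝ⁻.
x=-1.59: |R|=0.2555
x=-2: |R|=0.1765
x=-10: |R|=0.2281
x=-100: |R|=0.3807
θ=5/7≥1/2 ⇒ |1+2/7x|<|1−5/7x| ∀x<0 ⇒ interval (−∞,0).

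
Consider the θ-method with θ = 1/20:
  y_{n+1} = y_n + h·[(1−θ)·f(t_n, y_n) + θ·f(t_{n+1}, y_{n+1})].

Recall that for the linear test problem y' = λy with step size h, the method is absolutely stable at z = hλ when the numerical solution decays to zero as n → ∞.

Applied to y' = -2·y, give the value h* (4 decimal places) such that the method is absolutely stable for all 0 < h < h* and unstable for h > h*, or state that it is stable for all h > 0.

(-2.2222,0); λ=-2 ⇒ h* = (20/9)/2 = 1.1111.

Test eqn y'=λy, z=hλ:
  y_{n+1} = y_n + z·[19/20·y_n + 1/20·y_{n+1}] ⇒ (1 − 1/20z)y_{n+1} = (1 + 19/20z)y_n
  so R(z) = (1 + 19/20z)/(1 − 1/20z).

Need |R(x)|<1, x<0.
x=-1.14: |R|=0.0785
R=−1: 1+19/20x = −1+1/20x ⇒ -9/10x=2 ⇒ x=2/(-9/10)=-2.2222
Confirm numerically:
  x=-2.100: |R|=0.90045 <1
  x=-1.530: |R|=0.42127 <1
  x=-1.097: |R|=0.03996 <1
  x=-2.807: |R|=1.46152 >1
  x=-2.524: |R|=1.24116 >1
Stable set (-2.2222, 0).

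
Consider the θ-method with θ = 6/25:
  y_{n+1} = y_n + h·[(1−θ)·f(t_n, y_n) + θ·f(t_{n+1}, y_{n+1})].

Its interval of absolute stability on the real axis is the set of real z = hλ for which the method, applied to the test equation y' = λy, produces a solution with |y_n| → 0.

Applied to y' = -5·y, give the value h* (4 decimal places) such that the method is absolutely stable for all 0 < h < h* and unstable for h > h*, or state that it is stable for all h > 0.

Test eqn y'=λy, z=hλ:
  y_{n+1} = y_n + z·[19/25·y_n + 6/25·y_{n+1}] ⇒ (1 − 6/25z)y_{n+1} = (1 + 19/25z)y_n
  ⇒ R(z) = (1 + 19/25z)/(1 − 6/25z).

Boundary: |R(x)|=1, x<0.
x=-1.23: |R|=0.0503
R=−1: 1+19/25x = −1+6/25x ⇒ -13/25x=2 ⇒ x=2/(-13/25)=-3.8462
Confirm numerically:
  x=-2.648: |R|=0.61906 <1
  x=-2.565: |R|=0.58765 <1
  x=-2.149: |R|=0.41777 <1
  x=-4.383: |R|=1.13605 >1
  x=-4.284: |R|=1.11226 >1
Interval (-3.8462, 0).

(-3.8462,0); λ=-5 ⇒ h* = (50/13)/5 = 0.7692.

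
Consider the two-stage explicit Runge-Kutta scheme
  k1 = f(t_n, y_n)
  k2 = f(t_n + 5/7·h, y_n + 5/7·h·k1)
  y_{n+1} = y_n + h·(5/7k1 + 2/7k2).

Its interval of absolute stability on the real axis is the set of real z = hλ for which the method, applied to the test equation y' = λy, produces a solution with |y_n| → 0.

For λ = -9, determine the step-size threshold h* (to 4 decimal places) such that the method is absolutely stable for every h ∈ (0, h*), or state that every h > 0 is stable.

Test eqn y'=λy, z=hλ:
  k1=λy_n ⇒ h·k1=z·y_n;  k2=λ(1+5/7z)y_n ⇒ h·k2=z(1+5/7z)y_n
  y_{n+1}/y_n = 1 + 5/7z + 2/7z(1+5/7z) = 1 + z + 10/49z²
  R(z) = 1 + z + 10/49z².

Solve |R(x)|<1 on ℝ⁻.
x=-0.44: |R|=0.5995
R=1: x+10/49x²=0 ⇒ x=−49/10=-4.9000; min R=1−1/(4·10/49)=-0.2250>−1
Confirm numerically:
  x=-3.508: |R|=0.00344 <1
  x=-2.778: |R|=0.20304 <1
  x=-2.644: |R|=0.21732 <1
  x=-5.200: |R|=1.31837 >1
  x=-5.167: |R|=1.28155 >1
  x=-5.066: |R|=1.17162 >1
Interval (-4.9000, 0).

(-4.9000,0); λ=-9 ⇒ h* = (49/10)/9 = 0.5444.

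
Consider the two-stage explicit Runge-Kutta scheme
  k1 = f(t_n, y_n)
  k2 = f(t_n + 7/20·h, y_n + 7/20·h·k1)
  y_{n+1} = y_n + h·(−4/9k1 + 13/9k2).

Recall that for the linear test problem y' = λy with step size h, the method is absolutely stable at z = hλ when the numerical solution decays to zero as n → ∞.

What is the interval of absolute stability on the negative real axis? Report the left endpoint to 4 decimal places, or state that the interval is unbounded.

z∈(-1.9780,0).

Set f=λy, z=hλ:
  k1=λy_n ⇒ h·k1=z·y_n;  k2=λ(1+7/20z)y_n ⇒ h·k2=z(1+7/20z)y_n
  y_{n+1}/y_n = 1 − 4/9z + 13/9z(1+7/20z) = 1 + z + 91/180z²
  so R(z) = 1 + z + 91/180z².

Boundary: |R(x)|=1, x<0.
x=-1.17: |R|=0.5221
R=1: x+91/180x²=0 ⇒ x=−180/91=-1.9780; min R=1−1/(4·91/180)=0.5055>−1
Confirm numerically:
  x=-1.436: |R|=0.60650 <1
  x=-1.402: |R|=0.59172 <1
  x=-1.206: |R|=0.52930 <1
  x=-2.305: |R|=1.38103 >1
  x=-2.197: |R|=1.24322 >1
  x=-2.097: |R|=1.12613 >1
Interval (-1.9780, 0).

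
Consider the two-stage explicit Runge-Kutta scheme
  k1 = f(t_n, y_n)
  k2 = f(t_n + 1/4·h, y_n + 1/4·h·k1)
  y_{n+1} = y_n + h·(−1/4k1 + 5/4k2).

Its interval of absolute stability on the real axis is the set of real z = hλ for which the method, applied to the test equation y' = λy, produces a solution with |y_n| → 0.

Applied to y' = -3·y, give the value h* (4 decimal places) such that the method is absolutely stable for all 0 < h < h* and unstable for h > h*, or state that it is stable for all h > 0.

On y'=λy, z=hλ:
  k1=λy_n ⇒ h·k1=z·y_n;  k2=λ(1+1/4z)y_n ⇒ h·k2=z(1+1/4z)y_n
  y_{n+1}/y_n = 1 − 1/4z + 5/4z(1+1/4z) = 1 + z + 5/16z²
  ⇒ R(z) = 1 + z + 5/16z².

Solve |R(x)|<1 on ℝ⁻.
x=-1.42: |R|=0.2101
R=1: x+5/16x²=0 ⇒ x=−16/5=-3.2000; min R=1−1/(4·5/16)=0.2000>−1
Confirm numerically:
  x=-3.172: |R|=0.97225 <1
  x=-1.661: |R|=0.20116 <1
  x=-1.656: |R|=0.20098 <1
  x=-3.500: |R|=1.32812 >1
  x=-3.272: |R|=1.07362 >1
So |R|<1 on (-3.2000, 0).

(-3.2000,0); λ=-3 ⇒ h* = (16/5)/3 = 1.0667.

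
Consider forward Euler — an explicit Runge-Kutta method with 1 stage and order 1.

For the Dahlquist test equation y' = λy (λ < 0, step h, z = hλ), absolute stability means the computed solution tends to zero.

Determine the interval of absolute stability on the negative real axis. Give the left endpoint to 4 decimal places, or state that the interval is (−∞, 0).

Set f=λy, z=hλ:
  order 1, 1-stage ⇒ R(z)=1+z
  (e.g. R(-1.77)=-0.77000, |R|=0.77000)

Solve |R(x)|<1 on ℝ⁻.
x=-1.77: |R|=0.7700
|R(-1.62)|=0.6200 |R(-1.28)|=0.2800 |R(-0.9)|=0.1000
Bisect:
  x_lo=-2.4492 |R|=1.4492  x_hi=-0.3249 |R|=0.6751
  mid=-1.38704 |R|=0.38704 →hi
  mid=-1.91812 |R|=0.91812 →hi
  mid=-2.18366 |R|=1.18366 →lo
  mid=-2.05089 |R|=1.05089 →lo
  mid=-1.98451 |R|=0.98451 →hi
  mid=-2.01770 |R|=1.01770 →lo
  mid=-2.00110 |R|=1.00110 →lo
  mid=-1.99281 |R|=0.99281 →hi
  mid=-1.99696 |R|=0.99696 →hi
  mid=-1.99903 |R|=0.99903 →hi
  ...
  [-2.00007,-1.99994] ⇒ x*=-2.0000
Stable set (-2.0000, 0).

z∈(-2.0000,0).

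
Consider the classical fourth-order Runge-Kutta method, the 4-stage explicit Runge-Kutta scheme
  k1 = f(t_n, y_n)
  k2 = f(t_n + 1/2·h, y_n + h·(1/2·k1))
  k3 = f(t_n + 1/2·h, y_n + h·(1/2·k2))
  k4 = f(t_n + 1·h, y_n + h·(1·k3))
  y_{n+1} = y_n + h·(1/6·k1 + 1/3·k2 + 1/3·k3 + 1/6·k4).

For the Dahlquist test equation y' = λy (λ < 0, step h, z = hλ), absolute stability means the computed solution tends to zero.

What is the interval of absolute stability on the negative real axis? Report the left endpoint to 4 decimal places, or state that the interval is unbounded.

With y'=λy (z=hλ):
  order 4, 4-stage ⇒ R(z)=1+z+z^2/2+z^3/6+z^4/24
  (e.g. R(-1.72)=0.27580, |R|=0.27580)

Need |R(x)|<1, x<0.
x=-1.72: |R|=0.2758
|R(-2)|=0.3333 |R(-1.07)|=0.3529 |R(-0.81)|=0.4474
Bisect:
  x_lo=-3.6441 |R|=3.2781  x_hi=-0.1170 |R|=0.8896
  mid=-1.88055 |R|=0.30038 →hi
  mid=-2.76233 |R|=0.96593 →hi
  mid=-3.20322 |R|=1.83593 →lo
  mid=-2.98278 |R|=1.34092 →lo
  mid=-2.87255 |R|=1.13973 →lo
  mid=-2.81744 |R|=1.04956 →lo
  mid=-2.78989 |R|=1.00695 →lo
  mid=-2.77611 |R|=0.98624 →hi
  mid=-2.78300 |R|=0.99654 →hi
  ...
  [-2.78537,-2.78515] ⇒ x*=-2.7853
So |R|<1 on (-2.7853, 0).

z∈(-2.7853,0).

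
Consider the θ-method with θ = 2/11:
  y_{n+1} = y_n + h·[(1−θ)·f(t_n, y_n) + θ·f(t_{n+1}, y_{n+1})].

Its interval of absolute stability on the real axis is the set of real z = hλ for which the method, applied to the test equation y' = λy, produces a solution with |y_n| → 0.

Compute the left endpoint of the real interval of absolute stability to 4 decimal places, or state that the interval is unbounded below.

left endpoint -3.1429.

With y'=λy (z=hλ):
  y_{n+1} = y_n + z·[9/11·y_n + 2/11·y_{n+1}] ⇒ (1 − 2/11z)y_{n+1} = (1 + 9/11z)y_n
  so R(z) = (1 + 9/11z)/(1 − 2/11z).

Boundary: |R(x)|=1, x<0.
x=-1.49: |R|=0.1724
R=−1: 1+9/11x = −1+2/11x ⇒ -7/11x=2 ⇒ x=2/(-7/11)=-3.1429
Confirm numerically:
  x=-2.837: |R|=0.87160 <1
  x=-2.686: |R|=0.80467 <1
  x=-2.640: |R|=0.78378 <1
  x=-1.897: |R|=0.41050 <1
  x=-3.581: |R|=1.16887 >1
  x=-3.557: |R|=1.16004 >1
  x=-3.243: |R|=1.04009 >1
Interval (-3.1429, 0).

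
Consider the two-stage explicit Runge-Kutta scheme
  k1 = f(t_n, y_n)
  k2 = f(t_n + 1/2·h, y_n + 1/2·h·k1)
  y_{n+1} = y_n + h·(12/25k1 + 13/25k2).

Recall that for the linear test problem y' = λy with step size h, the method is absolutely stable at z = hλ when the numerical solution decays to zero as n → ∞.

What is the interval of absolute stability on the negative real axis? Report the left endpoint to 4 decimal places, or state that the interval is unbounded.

z∈(-3.8462,0).

With y'=λy (z=hλ):
  k1=λy_n ⇒ h·k1=z·y_n;  k2=λ(1+1/2z)y_n ⇒ h·k2=z(1+1/2z)y_n
  y_{n+1}/y_n = 1 + 12/25z + 13/25z(1+1/2z) = 1 + z + 13/50z²
  ⇒ R(z) = 1 + z + 13/50z².

Need |R(x)|<1, x<0.
x=-1.67: |R|=0.0551
R=1: x+13/50x²=0 ⇒ x=−50/13=-3.8462; min R=1−1/(4·13/50)=0.0385>−1
Confirm numerically:
  x=-3.352: |R|=0.56934 <1
  x=-3.179: |R|=0.44857 <1
  x=-3.060: |R|=0.37454 <1
  x=-2.692: |R|=0.19218 <1
  x=-4.382: |R|=1.61050 >1
  x=-4.176: |R|=1.35813 >1
  x=-3.942: |R|=1.09823 >1
So |R|<1 on (-3.8462, 0).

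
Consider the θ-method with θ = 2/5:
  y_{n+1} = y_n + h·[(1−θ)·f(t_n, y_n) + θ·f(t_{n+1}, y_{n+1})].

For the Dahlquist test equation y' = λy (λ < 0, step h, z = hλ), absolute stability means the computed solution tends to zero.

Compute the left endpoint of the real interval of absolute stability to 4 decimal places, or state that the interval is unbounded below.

z* = -10.0000.

On y'=λy, z=hλ:
  y_{n+1} = y_n + z·[3/5·y_n + 2/5·y_{n+1}] ⇒ (1 − 2/5z)y_{n+1} = (1 + 3/5z)y_n
  ⇒ R(z) = (1 + 3/5z)/(1 − 2/5z).

Find x<0 with |R(x)|<1.
x=-0.65: |R|=0.4841
R=−1: 1+3/5x = −1+2/5x ⇒ -1/5x=2 ⇒ x=2/(-1/5)=-10.0000
Confirm numerically:
  x=-8.037: |R|=0.90685 <1
  x=-7.285: |R|=0.86127 <1
  x=-5.616: |R|=0.72992 <1
  x=-10.404: |R|=1.01565 >1
  x=-10.134: |R|=1.00530 >1
Interval (-10.0000, 0).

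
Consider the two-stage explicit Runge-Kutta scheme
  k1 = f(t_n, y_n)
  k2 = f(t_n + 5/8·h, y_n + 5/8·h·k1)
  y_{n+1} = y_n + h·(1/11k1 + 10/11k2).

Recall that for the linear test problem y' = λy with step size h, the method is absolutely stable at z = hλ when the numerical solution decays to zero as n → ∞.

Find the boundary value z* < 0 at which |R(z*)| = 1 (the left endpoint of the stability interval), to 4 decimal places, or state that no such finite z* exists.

z* = -1.7600.

With y'=λy (z=hλ):
  k1=λy_n ⇒ h·k1=z·y_n;  k2=λ(1+5/8z)y_n ⇒ h·k2=z(1+5/8z)y_n
  y_{n+1}/y_n = 1 + 1/11z + 10/11z(1+5/8z) = 1 + z + 25/44z²
  R(z) = 1 + z + 25/44z².

Need |R(x)|<1, x<0.
x=-0.36: |R|=0.7136
R=1: x+25/44x²=0 ⇒ x=−44/25=-1.7600; min R=1−1/(4·25/44)=0.5600>−1
Confirm numerically:
  x=-1.630: |R|=0.87960 <1
  x=-1.499: |R|=0.77771 <1
  x=-0.872: |R|=0.56004 <1
  x=-0.860: |R|=0.56023 <1
  x=-2.158: |R|=1.48800 >1
  x=-2.138: |R|=1.45918 >1
  x=-2.016: |R|=1.29324 >1
Stable set (-1.7600, 0).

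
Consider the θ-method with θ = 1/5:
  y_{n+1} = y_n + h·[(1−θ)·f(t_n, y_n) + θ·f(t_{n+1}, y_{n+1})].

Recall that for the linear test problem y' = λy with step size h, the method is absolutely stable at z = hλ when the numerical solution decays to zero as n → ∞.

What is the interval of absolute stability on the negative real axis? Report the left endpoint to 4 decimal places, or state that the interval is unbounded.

With y'=λy (z=hλ):
  y_{n+1} = y_n + z·[4/5·y_n + 1/5·y_{n+1}] ⇒ (1 − 1/5z)y_{n+1} = (1 + 4/5z)y_n
  Hence R(z) = (1 + 4/5z)/(1 − 1/5z).

Boundary: |R(x)|=1, x<0.
x=-0.48: |R|=0.5620
R=−1: 1+4/5x = −1+1/5x ⇒ -3/5x=2 ⇒ x=2/(-3/5)=-3.3333
Confirm numerically:
  x=-2.423: |R|=0.63209 <1
  x=-1.915: |R|=0.38467 <1
  x=-1.801: |R|=0.32407 <1
  x=-1.638: |R|=0.23381 <1
  x=-3.715: |R|=1.13138 >1
  x=-3.532: |R|=1.06985 >1
Stable set (-3.3333, 0).

(-3.3333, 0).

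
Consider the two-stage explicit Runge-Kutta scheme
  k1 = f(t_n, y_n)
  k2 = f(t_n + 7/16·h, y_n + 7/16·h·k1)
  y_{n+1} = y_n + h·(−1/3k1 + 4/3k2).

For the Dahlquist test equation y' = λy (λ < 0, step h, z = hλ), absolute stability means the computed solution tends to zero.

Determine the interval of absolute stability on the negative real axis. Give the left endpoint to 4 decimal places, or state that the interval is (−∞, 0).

(-1.7143, 0).

Test eqn y'=λy, z=hλ:
  k1=λy_n ⇒ h·k1=z·y_n;  k2=λ(1+7/16z)y_n ⇒ h·k2=z(1+7/16z)y_n
  y_{n+1}/y_n = 1 − 1/3z + 4/3z(1+7/16z) = 1 + z + 7/12z²
  Hence R(z) = 1 + z + 7/12z².

Boundary: |R(x)|=1, x<0.
x=-1.75: |R|=1.0365
R=1: x+7/12x²=0 ⇒ x=−12/7=-1.7143; min R=1−1/(4·7/12)=0.5714>−1
Confirm numerically:
  x=-1.326: |R|=0.69966 <1
  x=-1.268: |R|=0.66990 <1
  x=-0.932: |R|=0.57470 <1
  x=-0.791: |R|=0.57398 <1
  x=-1.959: |R|=1.27965 >1
  x=-1.799: |R|=1.08890 >1
  x=-1.792: |R|=1.08124 >1
Stable set (-1.7143, 0).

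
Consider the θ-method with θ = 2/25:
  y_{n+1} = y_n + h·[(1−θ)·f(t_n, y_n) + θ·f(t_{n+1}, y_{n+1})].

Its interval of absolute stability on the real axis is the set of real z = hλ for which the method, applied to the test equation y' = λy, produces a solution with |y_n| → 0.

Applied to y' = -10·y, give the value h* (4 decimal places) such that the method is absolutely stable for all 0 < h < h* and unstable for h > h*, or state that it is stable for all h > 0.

On y'=λy, z=hλ:
  y_{n+1} = y_n + z·[23/25·y_n + 2/25·y_{n+1}] ⇒ (1 − 2/25z)y_{n+1} = (1 + 23/25z)y_n
  so R(z) = (1 + 23/25z)/(1 − 2/25z).

Solve |R(x)|<1 on ℝ⁻.
x=-1.79: |R|=0.5658
R=−1: 1+23/25x = −1+2/25x ⇒ -21/25x=2 ⇒ x=2/(-21/25)=-2.3810
Confirm numerically:
  x=-1.917: |R|=0.66210 <1
  x=-1.725: |R|=0.51582 <1
  x=-1.502: |R|=0.34088 <1
  x=-1.108: |R|=0.01778 <1
  x=-2.978: |R|=1.40503 >1
  x=-2.522: |R|=1.09859 >1
  x=-2.417: |R|=1.02537 >1
Interval (-2.3810, 0).

(-2.3810,0); λ=-10 ⇒ h* = (50/21)/10 = 0.2381.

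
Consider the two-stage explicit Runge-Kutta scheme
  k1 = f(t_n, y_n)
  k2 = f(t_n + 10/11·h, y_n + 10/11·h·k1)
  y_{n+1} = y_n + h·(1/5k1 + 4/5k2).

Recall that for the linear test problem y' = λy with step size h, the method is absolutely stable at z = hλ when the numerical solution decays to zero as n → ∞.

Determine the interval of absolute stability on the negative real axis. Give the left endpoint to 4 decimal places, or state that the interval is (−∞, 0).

z∈(-1.3750,0).

Test eqn y'=λy, z=hλ:
  k1=λy_n ⇒ h·k1=z·y_n;  k2=λ(1+10/11z)y_n ⇒ h·k2=z(1+10/11z)y_n
  y_{n+1}/y_n = 1 + 1/5z + 4/5z(1+10/11z) = 1 + z + 8/11z²
  Hence R(z) = 1 + z + 8/11z².

Solve |R(x)|<1 on ℝ⁻.
x=-0.83: |R|=0.6710
R=1: x+8/11x²=0 ⇒ x=−11/8=-1.3750; min R=1−1/(4·8/11)=0.6562>−1
Confirm numerically:
  x=-1.153: |R|=0.81384 <1
  x=-1.039: |R|=0.74611 <1
  x=-0.933: |R|=0.70008 <1
  x=-0.710: |R|=0.65662 <1
  x=-1.893: |R|=1.71314 >1
  x=-1.690: |R|=1.38716 >1
Stable set (-1.3750, 0).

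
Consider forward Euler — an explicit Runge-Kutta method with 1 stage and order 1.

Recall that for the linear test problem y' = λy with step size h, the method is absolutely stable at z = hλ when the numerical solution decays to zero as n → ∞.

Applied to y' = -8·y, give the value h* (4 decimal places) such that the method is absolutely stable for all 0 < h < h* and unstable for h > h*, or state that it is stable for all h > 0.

(-2.0000,0); λ=-8 ⇒ h* = 0.2500.

Set f=λy, z=hλ:
  order 1, 1-stage ⇒ R(z)=1+z
  (e.g. R(-0.39)=0.61000, |R|=0.61000)

Boundary: |R(x)|=1, x<0.
x=-0.39: |R|=0.6100
|R(-2.07)|=1.0700 |R(-1.64)|=0.6400 |R(-1.6)|=0.6000
Bisect:
  x_lo=-2.3353 |R|=1.3353  x_hi=-0.0579 |R|=0.9421
  mid=-1.19661 |R|=0.19661 →hi
  mid=-1.76596 |R|=0.76596 →hi
  mid=-2.05064 |R|=1.05064 →lo
  mid=-1.90830 |R|=0.90830 →hi
  mid=-1.97947 |R|=0.97947 →hi
  mid=-2.01506 |R|=1.01506 →lo
  mid=-1.99727 |R|=0.99727 →hi
  mid=-2.00616 |R|=1.00616 →lo
  mid=-2.00171 |R|=1.00171 →lo
  mid=-1.99949 |R|=0.99949 →hi
  ...
  [-2.00005,-1.99991] ⇒ x*=-2.0000
Interval (-2.0000, 0).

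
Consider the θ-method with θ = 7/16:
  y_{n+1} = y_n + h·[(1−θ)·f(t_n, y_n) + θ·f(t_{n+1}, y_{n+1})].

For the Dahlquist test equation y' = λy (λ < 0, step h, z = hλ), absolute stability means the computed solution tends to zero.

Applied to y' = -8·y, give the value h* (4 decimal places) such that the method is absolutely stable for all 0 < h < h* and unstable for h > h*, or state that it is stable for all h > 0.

(-16.0000,0); λ=-8 ⇒ h* = (16)/8 = 2.0000.

With y'=λy (z=hλ):
  y_{n+1} = y_n + z·[9/16·y_n + 7/16·y_{n+1}] ⇒ (1 − 7/16z)y_{n+1} = (1 + 9/16z)y_n
  Hence R(z) = (1 + 9/16z)/(1 − 7/16z).

Solve |R(x)|<1 on ℝ⁻.
x=-0.44: |R|=0.6310
R=−1: 1+9/16x = −1+7/16x ⇒ -1/8x=2 ⇒ x=2/(-1/8)=-16.0000
Confirm numerically:
  x=-15.571: |R|=0.99314 <1
  x=-13.625: |R|=0.95735 <1
  x=-12.782: |R|=0.93898 <1
  x=-9.333: |R|=0.83605 <1
  x=-16.592: |R|=1.00896 >1
  x=-16.481: |R|=1.00732 >1
  x=-16.356: |R|=1.00546 >1
So |R|<1 on (-16.0000, 0).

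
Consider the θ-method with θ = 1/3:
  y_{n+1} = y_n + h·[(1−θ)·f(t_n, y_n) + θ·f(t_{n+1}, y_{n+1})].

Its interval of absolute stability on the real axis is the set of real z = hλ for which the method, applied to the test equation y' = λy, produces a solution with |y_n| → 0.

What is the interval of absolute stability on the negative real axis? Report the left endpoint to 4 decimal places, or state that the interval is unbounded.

z∈(-6.0000,0).

With y'=λy (z=hλ):
  y_{n+1} = y_n + z·[2/3·y_n + 1/3·y_{n+1}] ⇒ (1 − 1/3z)y_{n+1} = (1 + 2/3z)y_n
  ⇒ R(z) = (1 + 2/3z)/(1 − 1/3z).

Find x<0 with |R(x)|<1.
x=-1.64: |R|=0.0603
R=−1: 1+2/3x = −1+1/3x ⇒ -1/3x=2 ⇒ x=2/(-1/3)=-6.0000
Confirm numerically:
  x=-5.448: |R|=0.93466 <1
  x=-4.160: |R|=0.74302 <1
  x=-4.096: |R|=0.73168 <1
  x=-6.507: |R|=1.05333 >1
  x=-6.185: |R|=1.02014 >1
Interval (-6.0000, 0).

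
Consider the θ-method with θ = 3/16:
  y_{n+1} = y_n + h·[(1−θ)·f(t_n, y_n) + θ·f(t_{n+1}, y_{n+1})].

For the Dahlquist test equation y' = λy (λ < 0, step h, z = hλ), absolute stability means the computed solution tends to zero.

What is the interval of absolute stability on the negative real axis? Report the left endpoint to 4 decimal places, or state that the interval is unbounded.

Test eqn y'=λy, z=hλ:
  y_{n+1} = y_n + z·[13/16·y_n + 3/16·y_{n+1}] ⇒ (1 − 3/16z)y_{n+1} = (1 + 13/16z)y_n
  R(z) = (1 + 13/16z)/(1 − 3/16z).

Find x<0 with |R(x)|<1.
x=-1.79: |R|=0.3402
R=−1: 1+13/16x = −1+3/16x ⇒ -5/8x=2 ⇒ x=2/(-5/8)=-3.2000
Confirm numerically:
  x=-2.725: |R|=0.80352 <1
  x=-2.041: |R|=0.47611 <1
  x=-1.765: |R|=0.32613 <1
  x=-3.659: |R|=1.17014 >1
  x=-3.480: |R|=1.10590 >1
  x=-3.436: |R|=1.08971 >1
Interval (-3.2000, 0).

z∈(-3.2000,0).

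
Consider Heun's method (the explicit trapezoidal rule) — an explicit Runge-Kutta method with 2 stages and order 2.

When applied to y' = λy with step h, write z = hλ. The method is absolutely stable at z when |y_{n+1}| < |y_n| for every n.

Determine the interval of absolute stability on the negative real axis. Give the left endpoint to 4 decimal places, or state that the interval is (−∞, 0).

On y'=λy, z=hλ:
  order 2, 2-stage ⇒ R(z)=1+z+z^2/2
  (e.g. R(-1.1)=0.50500, |R|=0.50500)

Boundary: |R(x)|=1, x<0.
x=-1.1: |R|=0.5050
|R(-1.59)|=0.6741 |R(-1.23)|=0.5264 |R(-0.58)|=0.5882
Bisect:
  x_lo=-2.4796 |R|=1.5946  x_hi=-0.0902 |R|=0.9139
  mid=-1.28489 |R|=0.54058 →hi
  mid=-1.88224 |R|=0.88918 →hi
  mid=-2.18092 |R|=1.19729 →lo
  mid=-2.03158 |R|=1.03208 →lo
  mid=-1.95691 |R|=0.95784 →hi
  mid=-1.99425 |R|=0.99426 →hi
  mid=-2.01291 |R|=1.01300 →lo
  mid=-2.00358 |R|=1.00359 →lo
  ...
  [-2.00008,-1.99993] ⇒ x*=-2.0000
Stable set (-2.0000, 0).

(-2.0000, 0).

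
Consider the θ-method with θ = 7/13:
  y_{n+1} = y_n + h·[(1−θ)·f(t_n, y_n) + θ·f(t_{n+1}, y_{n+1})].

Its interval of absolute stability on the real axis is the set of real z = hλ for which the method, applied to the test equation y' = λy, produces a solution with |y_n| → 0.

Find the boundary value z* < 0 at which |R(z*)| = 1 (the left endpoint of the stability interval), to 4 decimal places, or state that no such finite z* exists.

On y'=λy, z=hλ:
  y_{n+1} = y_n + z·[6/13·y_n + 7/13·y_{n+1}] ⇒ (1 − 7/13z)y_{n+1} = (1 + 6/13z)y_n
  so R(z) = (1 + 6/13z)/(1 − 7/13z).

Find x<0 with |R(x)|<1.
x=-1.21: |R|=0.2673
x=-2: |R|=0.0370
x=-10: |R|=0.5663
x=-100: |R|=0.8233
θ=7/13≥1/2 ⇒ |1+6/13x|<|1−7/13x| ∀x<0 ⇒ unbounded interval.

interval (−∞, 0).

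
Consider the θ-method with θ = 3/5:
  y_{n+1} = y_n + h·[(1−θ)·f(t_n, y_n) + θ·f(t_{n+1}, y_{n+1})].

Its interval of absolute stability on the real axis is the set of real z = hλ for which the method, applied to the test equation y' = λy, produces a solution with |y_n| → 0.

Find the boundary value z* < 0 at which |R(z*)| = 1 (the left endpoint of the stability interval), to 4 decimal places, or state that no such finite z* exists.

Set f=λy, z=hλ:
  y_{n+1} = y_n + z·[2/5·y_n + 3/5·y_{n+1}] ⇒ (1 − 3/5z)y_{n+1} = (1 + 2/5z)y_n
  so R(z) = (1 + 2/5z)/(1 − 3/5z).

Need |R(x)|<1, x<0.
x=-1.67: |R|=0.1658
x=-2: |R|=0.0909
x=-10: |R|=0.4286
x=-100: |R|=0.6393
θ=3/5≥1/2 ⇒ |1+2/5x|<|1−3/5x| ∀x<0 ⇒ stable on all of ℝ⁻.

(−∞, 0) — no finite endpoint.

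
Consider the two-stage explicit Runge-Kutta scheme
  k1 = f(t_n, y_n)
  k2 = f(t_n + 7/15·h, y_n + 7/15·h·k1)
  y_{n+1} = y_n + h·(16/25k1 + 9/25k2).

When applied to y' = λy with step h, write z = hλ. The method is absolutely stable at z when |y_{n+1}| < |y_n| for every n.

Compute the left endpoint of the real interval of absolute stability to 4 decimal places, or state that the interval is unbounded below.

z* = -5.9524.

Test eqn y'=λy, z=hλ:
  k1=λy_n ⇒ h·k1=z·y_n;  k2=λ(1+7/15z)y_n ⇒ h·k2=z(1+7/15z)y_n
  y_{n+1}/y_n = 1 + 16/25z + 9/25z(1+7/15z) = 1 + z + 21/125z²
  ⇒ R(z) = 1 + z + 21/125z².

Find x<0 with |R(x)|<1.
x=-1.16: |R|=0.0661
R=1: x+21/125x²=0 ⇒ x=−125/21=-5.9524; min R=1−1/(4·21/125)=-0.4881>−1
Confirm numerically:
  x=-5.191: |R|=0.33601 <1
  x=-4.362: |R|=0.16546 <1
  x=-3.877: |R|=0.35177 <1
  x=-6.402: |R|=1.48358 >1
  x=-6.269: |R|=1.33346 >1
Interval (-5.9524, 0).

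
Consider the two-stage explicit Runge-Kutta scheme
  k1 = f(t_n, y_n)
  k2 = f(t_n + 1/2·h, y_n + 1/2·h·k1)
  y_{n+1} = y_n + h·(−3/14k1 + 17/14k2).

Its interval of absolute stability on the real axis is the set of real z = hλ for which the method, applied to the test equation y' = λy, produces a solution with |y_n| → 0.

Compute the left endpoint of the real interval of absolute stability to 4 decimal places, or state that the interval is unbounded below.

With y'=λy (z=hλ):
  k1=λy_n ⇒ h·k1=z·y_n;  k2=λ(1+1/2z)y_n ⇒ h·k2=z(1+1/2z)y_n
  y_{n+1}/y_n = 1 − 3/14z + 17/14z(1+1/2z) = 1 + z + 17/28z²
  so R(z) = 1 + z + 17/28z².

Solve |R(x)|<1 on ℝ⁻.
x=-0.46: |R|=0.6685
R=1: x+17/28x²=0 ⇒ x=−28/17=-1.6471; min R=1−1/(4·17/28)=0.5882>−1
Confirm numerically:
  x=-1.548: |R|=0.90690 <1
  x=-1.220: |R|=0.68367 <1
  x=-0.953: |R|=0.59841 <1
  x=-2.232: |R|=1.79268 >1
  x=-1.958: |R|=1.36964 >1
  x=-1.908: |R|=1.30228 >1
So |R|<1 on (-1.6471, 0).

left endpoint -1.6471.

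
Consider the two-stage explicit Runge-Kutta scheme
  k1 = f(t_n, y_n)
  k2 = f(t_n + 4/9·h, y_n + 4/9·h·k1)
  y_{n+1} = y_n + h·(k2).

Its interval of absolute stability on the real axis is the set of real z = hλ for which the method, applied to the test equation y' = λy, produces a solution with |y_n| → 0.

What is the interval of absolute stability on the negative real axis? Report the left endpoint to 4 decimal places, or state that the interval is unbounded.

(-2.2500, 0).

Set f=λy, z=hλ:
  k1=λy_n ⇒ h·k1=z·y_n;  k2=λ(1+4/9z)y_n ⇒ h·k2=z(1+4/9z)y_n
  y_{n+1}/y_n = 1 + z(1+4/9z) = 1 + z + 4/9z²
  Hence R(z) = 1 + z + 4/9z².

Need |R(x)|<1, x<0.
x=-1.16: |R|=0.4380
R=1: x+4/9x²=0 ⇒ x=−9/4=-2.2500; min R=1−1/(4·4/9)=0.4375>−1
Confirm numerically:
  x=-1.695: |R|=0.58190 <1
  x=-1.579: |R|=0.52911 <1
  x=-0.996: |R|=0.44490 <1
  x=-2.653: |R|=1.47518 >1
  x=-2.458: |R|=1.22723 >1
Interval (-2.2500, 0).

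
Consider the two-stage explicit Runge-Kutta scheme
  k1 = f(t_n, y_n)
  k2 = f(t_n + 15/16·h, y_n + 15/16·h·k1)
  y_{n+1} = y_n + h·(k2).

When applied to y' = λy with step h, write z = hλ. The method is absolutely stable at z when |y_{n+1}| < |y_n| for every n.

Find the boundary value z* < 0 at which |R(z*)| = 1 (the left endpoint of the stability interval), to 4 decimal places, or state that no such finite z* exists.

left endpoint -1.0667.

On y'=λy, z=hλ:
  k1=λy_n ⇒ h·k1=z·y_n;  k2=λ(1+15/16z)y_n ⇒ h·k2=z(1+15/16z)y_n
  y_{n+1}/y_n = 1 + z(1+15/16z) = 1 + z + 15/16z²
  so R(z) = 1 + z + 15/16z².

Solve |R(x)|<1 on ℝ⁻.
x=-1.19: |R|=1.1376
R=1: x+15/16x²=0 ⇒ x=−16/15=-1.0667; min R=1−1/(4·15/16)=0.7333>−1
Confirm numerically:
  x=-0.902: |R|=0.86075 <1
  x=-0.829: |R|=0.81529 <1
  x=-0.622: |R|=0.74070 <1
  x=-0.444: |R|=0.74082 <1
  x=-1.490: |R|=1.59134 >1
  x=-1.204: |R|=1.15501 >1
So |R|<1 on (-1.0667, 0).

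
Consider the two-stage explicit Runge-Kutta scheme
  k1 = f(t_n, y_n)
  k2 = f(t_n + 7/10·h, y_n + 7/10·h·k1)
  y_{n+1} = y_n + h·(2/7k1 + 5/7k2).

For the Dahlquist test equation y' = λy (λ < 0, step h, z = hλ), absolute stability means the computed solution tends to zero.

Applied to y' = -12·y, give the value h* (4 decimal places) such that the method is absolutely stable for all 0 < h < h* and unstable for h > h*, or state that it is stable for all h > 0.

Test eqn y'=λy, z=hλ:
  k1=λy_n ⇒ h·k1=z·y_n;  k2=λ(1+7/10z)y_n ⇒ h·k2=z(1+7/10z)y_n
  y_{n+1}/y_n = 1 + 2/7z + 5/7z(1+7/10z) = 1 + z + 1/2z²
  R(z) = 1 + z + 1/2z².

Solve |R(x)|<1 on ℝ⁻.
x=-0.34: |R|=0.7178
R=1: x+1/2x²=0 ⇒ x=−2=-2.0000; min R=1−1/(4·1/2)=0.5000>−1
Confirm numerically:
  x=-1.621: |R|=0.69282 <1
  x=-1.535: |R|=0.64311 <1
  x=-1.394: |R|=0.57762 <1
  x=-0.924: |R|=0.50289 <1
  x=-2.580: |R|=1.74820 >1
  x=-2.244: |R|=1.27377 >1
  x=-2.021: |R|=1.02122 >1
So |R|<1 on (-2.0000, 0).

(-2.0000,0); λ=-12 ⇒ h* = (2)/12 = 0.1667.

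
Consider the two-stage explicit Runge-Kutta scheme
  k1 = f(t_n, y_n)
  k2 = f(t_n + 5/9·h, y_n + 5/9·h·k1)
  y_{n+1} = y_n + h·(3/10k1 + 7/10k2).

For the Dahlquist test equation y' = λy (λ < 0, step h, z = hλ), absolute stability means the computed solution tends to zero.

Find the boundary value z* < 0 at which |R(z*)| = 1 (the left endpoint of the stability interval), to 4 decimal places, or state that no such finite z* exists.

z* = -2.5714.

Set f=λy, z=hλ:
  k1=λy_n ⇒ h·k1=z·y_n;  k2=λ(1+5/9z)y_n ⇒ h·k2=z(1+5/9z)y_n
  y_{n+1}/y_n = 1 + 3/10z + 7/10z(1+5/9z) = 1 + z + 7/18z²
  ⇒ R(z) = 1 + z + 7/18z².

Boundary: |R(x)|=1, x<0.
x=-0.46: |R|=0.6223
R=1: x+7/18x²=0 ⇒ x=−18/7=-2.5714; min R=1−1/(4·7/18)=0.3571>−1
Confirm numerically:
  x=-2.351: |R|=0.79847 <1
  x=-1.904: |R|=0.50581 <1
  x=-1.194: |R|=0.36041 <1
  x=-3.043: |R|=1.55805 >1
  x=-2.994: |R|=1.49201 >1
  x=-2.668: |R|=1.10020 >1
Interval (-2.5714, 0).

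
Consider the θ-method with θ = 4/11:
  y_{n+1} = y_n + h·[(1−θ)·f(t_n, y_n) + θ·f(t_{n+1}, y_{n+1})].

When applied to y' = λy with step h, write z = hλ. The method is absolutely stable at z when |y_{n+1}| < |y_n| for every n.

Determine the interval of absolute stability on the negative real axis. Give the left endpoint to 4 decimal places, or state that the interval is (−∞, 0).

z∈(-7.3333,0).

Test eqn y'=λy, z=hλ:
  y_{n+1} = y_n + z·[7/11·y_n + 4/11·y_{n+1}] ⇒ (1 − 4/11z)y_{n+1} = (1 + 7/11z)y_n
  ⇒ R(z) = (1 + 7/11z)/(1 − 4/11z).

Solve |R(x)|<1 on ℝ⁻.
x=-1.28: |R|=0.1266
R=−1: 1+7/11x = −1+4/11x ⇒ -3/11x=2 ⇒ x=2/(-3/11)=-7.3333
Confirm numerically:
  x=-6.671: |R|=0.94727 <1
  x=-6.244: |R|=0.90916 <1
  x=-6.207: |R|=0.90569 <1
  x=-7.839: |R|=1.03582 >1
  x=-7.781: |R|=1.03188 >1
  x=-7.513: |R|=1.01313 >1
So |R|<1 on (-7.3333, 0).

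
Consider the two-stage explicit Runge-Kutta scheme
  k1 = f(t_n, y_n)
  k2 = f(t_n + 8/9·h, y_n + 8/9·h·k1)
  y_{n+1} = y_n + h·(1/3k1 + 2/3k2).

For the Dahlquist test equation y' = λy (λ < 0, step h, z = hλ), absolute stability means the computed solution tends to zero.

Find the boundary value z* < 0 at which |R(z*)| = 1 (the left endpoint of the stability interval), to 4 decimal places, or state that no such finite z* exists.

Set f=λy, z=hλ:
  k1=λy_n ⇒ h·k1=z·y_n;  k2=λ(1+8/9z)y_n ⇒ h·k2=z(1+8/9z)y_n
  y_{n+1}/y_n = 1 + 1/3z + 2/3z(1+8/9z) = 1 + z + 16/27z²
  Hence R(z) = 1 + z + 16/27z².

Solve |R(x)|<1 on ℝ⁻.
x=-0.77: |R|=0.5813
R=1: x+16/27x²=0 ⇒ x=−27/16=-1.6875; min R=1−1/(4·16/27)=0.5781>−1
Confirm numerically:
  x=-1.610: |R|=0.92606 <1
  x=-0.789: |R|=0.57990 <1
  x=-0.756: |R|=0.58269 <1
  x=-2.285: |R|=1.80906 >1
  x=-2.119: |R|=1.54184 >1
  x=-1.902: |R|=1.24177 >1
So |R|<1 on (-1.6875, 0).

z* = -1.6875.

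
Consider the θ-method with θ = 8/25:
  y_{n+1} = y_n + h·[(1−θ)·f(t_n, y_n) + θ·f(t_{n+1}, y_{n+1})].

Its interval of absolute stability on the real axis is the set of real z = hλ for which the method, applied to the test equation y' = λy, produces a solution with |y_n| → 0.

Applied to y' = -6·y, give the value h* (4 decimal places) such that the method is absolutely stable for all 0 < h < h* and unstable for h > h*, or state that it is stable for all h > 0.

(-5.5556,0); λ=-6 ⇒ h* = (50/9)/6 = 0.9259.

Test eqn y'=λy, z=hλ:
  y_{n+1} = y_n + z·[17/25·y_n + 8/25·y_{n+1}] ⇒ (1 − 8/25z)y_{n+1} = (1 + 17/25z)y_n
  ⇒ R(z) = (1 + 17/25z)/(1 − 8/25z).

Solve |R(x)|<1 on ℝ⁻.
x=-1.25: |R|=0.1071
R=−1: 1+17/25x = −1+8/25x ⇒ -9/25x=2 ⇒ x=2/(-9/25)=-5.5556
Confirm numerically:
  x=-5.386: |R|=0.97759 <1
  x=-4.935: |R|=0.91338 <1
  x=-3.821: |R|=0.71906 <1
  x=-6.137: |R|=1.07062 >1
  x=-5.671: |R|=1.01477 >1
  x=-5.599: |R|=1.00560 >1
Stable set (-5.5556, 0).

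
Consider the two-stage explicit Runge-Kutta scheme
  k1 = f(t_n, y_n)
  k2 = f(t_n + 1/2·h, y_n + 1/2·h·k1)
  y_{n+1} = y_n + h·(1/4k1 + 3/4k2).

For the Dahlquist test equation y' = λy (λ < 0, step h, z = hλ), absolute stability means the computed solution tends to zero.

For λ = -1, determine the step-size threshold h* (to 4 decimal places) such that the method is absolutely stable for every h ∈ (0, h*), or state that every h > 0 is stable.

(-2.6667,0); λ=-1 ⇒ h* = (8/3)/1 = 2.6667.

Set f=λy, z=hλ:
  k1=λy_n ⇒ h·k1=z·y_n;  k2=λ(1+1/2z)y_n ⇒ h·k2=z(1+1/2z)y_n
  y_{n+1}/y_n = 1 + 1/4z + 3/4z(1+1/2z) = 1 + z + 3/8z²
  R(z) = 1 + z + 3/8z².

Find x<0 with |R(x)|<1.
x=-0.98: |R|=0.3801
R=1: x+3/8x²=0 ⇒ x=−8/3=-2.6667; min R=1−1/(4·3/8)=0.3333>−1
Confirm numerically:
  x=-2.096: |R|=0.55146 <1
  x=-1.577: |R|=0.35560 <1
  x=-1.552: |R|=0.35126 <1
  x=-1.395: |R|=0.33476 <1
  x=-3.022: |R|=1.40268 >1
  x=-2.913: |R|=1.26909 >1
  x=-2.800: |R|=1.14000 >1
Stable set (-2.6667, 0).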